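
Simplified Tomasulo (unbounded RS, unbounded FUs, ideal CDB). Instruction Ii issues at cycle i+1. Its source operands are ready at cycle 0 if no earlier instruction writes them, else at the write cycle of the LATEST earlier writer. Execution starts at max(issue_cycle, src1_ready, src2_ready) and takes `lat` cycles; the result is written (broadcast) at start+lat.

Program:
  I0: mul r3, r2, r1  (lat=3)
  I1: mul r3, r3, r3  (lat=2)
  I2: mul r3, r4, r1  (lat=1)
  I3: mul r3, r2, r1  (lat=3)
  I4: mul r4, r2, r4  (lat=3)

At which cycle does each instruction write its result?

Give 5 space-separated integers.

Answer: 4 6 4 7 8

Derivation:
I0 mul r3: issue@1 deps=(None,None) exec_start@1 write@4
I1 mul r3: issue@2 deps=(0,0) exec_start@4 write@6
I2 mul r3: issue@3 deps=(None,None) exec_start@3 write@4
I3 mul r3: issue@4 deps=(None,None) exec_start@4 write@7
I4 mul r4: issue@5 deps=(None,None) exec_start@5 write@8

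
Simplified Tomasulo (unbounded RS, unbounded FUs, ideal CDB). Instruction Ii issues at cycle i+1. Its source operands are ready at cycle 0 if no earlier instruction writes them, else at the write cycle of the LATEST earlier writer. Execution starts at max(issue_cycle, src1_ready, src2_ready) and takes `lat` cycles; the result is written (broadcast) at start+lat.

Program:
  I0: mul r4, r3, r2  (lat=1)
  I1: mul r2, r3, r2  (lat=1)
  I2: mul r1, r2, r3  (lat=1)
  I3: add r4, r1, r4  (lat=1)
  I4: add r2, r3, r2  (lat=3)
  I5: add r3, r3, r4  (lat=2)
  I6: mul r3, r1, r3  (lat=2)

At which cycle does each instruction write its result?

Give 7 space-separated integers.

I0 mul r4: issue@1 deps=(None,None) exec_start@1 write@2
I1 mul r2: issue@2 deps=(None,None) exec_start@2 write@3
I2 mul r1: issue@3 deps=(1,None) exec_start@3 write@4
I3 add r4: issue@4 deps=(2,0) exec_start@4 write@5
I4 add r2: issue@5 deps=(None,1) exec_start@5 write@8
I5 add r3: issue@6 deps=(None,3) exec_start@6 write@8
I6 mul r3: issue@7 deps=(2,5) exec_start@8 write@10

Answer: 2 3 4 5 8 8 10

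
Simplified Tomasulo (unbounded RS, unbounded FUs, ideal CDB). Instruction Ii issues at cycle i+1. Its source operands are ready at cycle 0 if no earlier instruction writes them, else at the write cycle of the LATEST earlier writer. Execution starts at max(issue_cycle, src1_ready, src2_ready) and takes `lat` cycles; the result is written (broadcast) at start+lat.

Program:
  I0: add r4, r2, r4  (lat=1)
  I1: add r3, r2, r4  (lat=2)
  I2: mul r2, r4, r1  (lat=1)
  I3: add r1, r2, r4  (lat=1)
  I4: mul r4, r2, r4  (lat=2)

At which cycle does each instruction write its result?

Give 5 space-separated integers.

I0 add r4: issue@1 deps=(None,None) exec_start@1 write@2
I1 add r3: issue@2 deps=(None,0) exec_start@2 write@4
I2 mul r2: issue@3 deps=(0,None) exec_start@3 write@4
I3 add r1: issue@4 deps=(2,0) exec_start@4 write@5
I4 mul r4: issue@5 deps=(2,0) exec_start@5 write@7

Answer: 2 4 4 5 7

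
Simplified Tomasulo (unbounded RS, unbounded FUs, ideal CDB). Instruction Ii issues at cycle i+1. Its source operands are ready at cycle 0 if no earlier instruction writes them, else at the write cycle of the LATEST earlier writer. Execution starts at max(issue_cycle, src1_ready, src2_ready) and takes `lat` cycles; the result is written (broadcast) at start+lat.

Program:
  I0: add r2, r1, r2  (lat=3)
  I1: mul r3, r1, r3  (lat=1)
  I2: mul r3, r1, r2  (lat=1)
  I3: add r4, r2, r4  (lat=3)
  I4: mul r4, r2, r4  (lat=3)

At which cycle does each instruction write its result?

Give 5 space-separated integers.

Answer: 4 3 5 7 10

Derivation:
I0 add r2: issue@1 deps=(None,None) exec_start@1 write@4
I1 mul r3: issue@2 deps=(None,None) exec_start@2 write@3
I2 mul r3: issue@3 deps=(None,0) exec_start@4 write@5
I3 add r4: issue@4 deps=(0,None) exec_start@4 write@7
I4 mul r4: issue@5 deps=(0,3) exec_start@7 write@10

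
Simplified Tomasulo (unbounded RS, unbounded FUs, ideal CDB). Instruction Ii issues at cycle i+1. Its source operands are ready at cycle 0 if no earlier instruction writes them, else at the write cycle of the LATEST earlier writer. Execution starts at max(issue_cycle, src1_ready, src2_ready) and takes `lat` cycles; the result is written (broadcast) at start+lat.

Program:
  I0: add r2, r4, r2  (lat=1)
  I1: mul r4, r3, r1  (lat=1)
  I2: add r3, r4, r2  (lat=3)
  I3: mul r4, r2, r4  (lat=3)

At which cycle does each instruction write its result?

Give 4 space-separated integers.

Answer: 2 3 6 7

Derivation:
I0 add r2: issue@1 deps=(None,None) exec_start@1 write@2
I1 mul r4: issue@2 deps=(None,None) exec_start@2 write@3
I2 add r3: issue@3 deps=(1,0) exec_start@3 write@6
I3 mul r4: issue@4 deps=(0,1) exec_start@4 write@7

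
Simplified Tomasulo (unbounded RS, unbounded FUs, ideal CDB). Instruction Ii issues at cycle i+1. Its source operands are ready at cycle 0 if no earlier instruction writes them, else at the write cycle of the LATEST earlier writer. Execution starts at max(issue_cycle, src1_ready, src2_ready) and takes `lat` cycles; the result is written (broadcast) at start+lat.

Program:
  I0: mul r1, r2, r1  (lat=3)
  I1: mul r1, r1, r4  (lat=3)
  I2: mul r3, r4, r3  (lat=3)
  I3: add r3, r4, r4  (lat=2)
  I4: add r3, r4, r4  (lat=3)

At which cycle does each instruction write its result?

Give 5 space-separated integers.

I0 mul r1: issue@1 deps=(None,None) exec_start@1 write@4
I1 mul r1: issue@2 deps=(0,None) exec_start@4 write@7
I2 mul r3: issue@3 deps=(None,None) exec_start@3 write@6
I3 add r3: issue@4 deps=(None,None) exec_start@4 write@6
I4 add r3: issue@5 deps=(None,None) exec_start@5 write@8

Answer: 4 7 6 6 8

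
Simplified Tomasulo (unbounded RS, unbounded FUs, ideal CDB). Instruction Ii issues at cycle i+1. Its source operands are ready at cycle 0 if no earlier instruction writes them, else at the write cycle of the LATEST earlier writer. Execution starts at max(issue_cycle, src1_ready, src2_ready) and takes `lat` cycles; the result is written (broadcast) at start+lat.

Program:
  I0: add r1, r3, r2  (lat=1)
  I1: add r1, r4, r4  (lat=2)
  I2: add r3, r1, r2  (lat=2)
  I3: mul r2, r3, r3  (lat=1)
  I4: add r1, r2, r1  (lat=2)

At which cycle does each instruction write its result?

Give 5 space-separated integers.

Answer: 2 4 6 7 9

Derivation:
I0 add r1: issue@1 deps=(None,None) exec_start@1 write@2
I1 add r1: issue@2 deps=(None,None) exec_start@2 write@4
I2 add r3: issue@3 deps=(1,None) exec_start@4 write@6
I3 mul r2: issue@4 deps=(2,2) exec_start@6 write@7
I4 add r1: issue@5 deps=(3,1) exec_start@7 write@9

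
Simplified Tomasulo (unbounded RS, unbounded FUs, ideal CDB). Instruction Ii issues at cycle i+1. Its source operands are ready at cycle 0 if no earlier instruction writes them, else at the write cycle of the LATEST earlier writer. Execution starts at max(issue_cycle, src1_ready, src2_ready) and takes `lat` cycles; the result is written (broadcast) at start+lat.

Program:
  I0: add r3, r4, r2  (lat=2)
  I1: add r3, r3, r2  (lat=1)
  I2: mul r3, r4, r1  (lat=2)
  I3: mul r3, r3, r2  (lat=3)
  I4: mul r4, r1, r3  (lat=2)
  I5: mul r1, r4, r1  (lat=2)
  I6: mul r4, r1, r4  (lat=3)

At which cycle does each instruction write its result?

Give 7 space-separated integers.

I0 add r3: issue@1 deps=(None,None) exec_start@1 write@3
I1 add r3: issue@2 deps=(0,None) exec_start@3 write@4
I2 mul r3: issue@3 deps=(None,None) exec_start@3 write@5
I3 mul r3: issue@4 deps=(2,None) exec_start@5 write@8
I4 mul r4: issue@5 deps=(None,3) exec_start@8 write@10
I5 mul r1: issue@6 deps=(4,None) exec_start@10 write@12
I6 mul r4: issue@7 deps=(5,4) exec_start@12 write@15

Answer: 3 4 5 8 10 12 15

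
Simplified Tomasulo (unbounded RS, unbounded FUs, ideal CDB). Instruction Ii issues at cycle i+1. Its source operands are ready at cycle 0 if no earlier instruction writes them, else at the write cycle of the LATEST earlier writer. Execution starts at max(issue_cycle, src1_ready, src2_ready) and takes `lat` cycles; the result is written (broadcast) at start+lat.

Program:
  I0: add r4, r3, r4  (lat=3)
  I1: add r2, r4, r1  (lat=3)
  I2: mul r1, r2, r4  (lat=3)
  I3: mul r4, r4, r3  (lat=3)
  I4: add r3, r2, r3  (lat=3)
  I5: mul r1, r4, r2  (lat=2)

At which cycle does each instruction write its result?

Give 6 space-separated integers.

Answer: 4 7 10 7 10 9

Derivation:
I0 add r4: issue@1 deps=(None,None) exec_start@1 write@4
I1 add r2: issue@2 deps=(0,None) exec_start@4 write@7
I2 mul r1: issue@3 deps=(1,0) exec_start@7 write@10
I3 mul r4: issue@4 deps=(0,None) exec_start@4 write@7
I4 add r3: issue@5 deps=(1,None) exec_start@7 write@10
I5 mul r1: issue@6 deps=(3,1) exec_start@7 write@9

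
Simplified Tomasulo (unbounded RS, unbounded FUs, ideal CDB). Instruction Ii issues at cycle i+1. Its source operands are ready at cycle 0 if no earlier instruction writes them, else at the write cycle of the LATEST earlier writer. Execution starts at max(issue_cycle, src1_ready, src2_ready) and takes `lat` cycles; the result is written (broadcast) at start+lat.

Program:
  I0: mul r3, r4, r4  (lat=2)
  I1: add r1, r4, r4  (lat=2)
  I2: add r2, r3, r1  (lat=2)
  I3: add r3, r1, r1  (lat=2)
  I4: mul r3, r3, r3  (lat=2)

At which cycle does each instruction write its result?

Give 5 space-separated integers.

I0 mul r3: issue@1 deps=(None,None) exec_start@1 write@3
I1 add r1: issue@2 deps=(None,None) exec_start@2 write@4
I2 add r2: issue@3 deps=(0,1) exec_start@4 write@6
I3 add r3: issue@4 deps=(1,1) exec_start@4 write@6
I4 mul r3: issue@5 deps=(3,3) exec_start@6 write@8

Answer: 3 4 6 6 8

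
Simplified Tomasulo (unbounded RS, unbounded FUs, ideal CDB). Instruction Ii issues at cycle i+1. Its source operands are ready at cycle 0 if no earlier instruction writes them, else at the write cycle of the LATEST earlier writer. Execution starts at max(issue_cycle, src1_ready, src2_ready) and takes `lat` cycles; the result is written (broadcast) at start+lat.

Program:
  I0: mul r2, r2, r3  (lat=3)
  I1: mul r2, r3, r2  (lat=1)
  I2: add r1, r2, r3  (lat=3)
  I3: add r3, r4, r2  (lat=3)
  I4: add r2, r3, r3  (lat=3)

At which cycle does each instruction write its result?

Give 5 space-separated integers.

Answer: 4 5 8 8 11

Derivation:
I0 mul r2: issue@1 deps=(None,None) exec_start@1 write@4
I1 mul r2: issue@2 deps=(None,0) exec_start@4 write@5
I2 add r1: issue@3 deps=(1,None) exec_start@5 write@8
I3 add r3: issue@4 deps=(None,1) exec_start@5 write@8
I4 add r2: issue@5 deps=(3,3) exec_start@8 write@11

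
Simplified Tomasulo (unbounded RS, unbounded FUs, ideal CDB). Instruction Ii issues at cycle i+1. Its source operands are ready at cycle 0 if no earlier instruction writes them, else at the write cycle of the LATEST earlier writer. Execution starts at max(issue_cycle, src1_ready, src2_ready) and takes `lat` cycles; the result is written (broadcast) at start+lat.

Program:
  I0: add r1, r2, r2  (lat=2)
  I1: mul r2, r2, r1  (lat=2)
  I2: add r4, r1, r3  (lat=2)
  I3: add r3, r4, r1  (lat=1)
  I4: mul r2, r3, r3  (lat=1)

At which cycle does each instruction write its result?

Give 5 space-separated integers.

Answer: 3 5 5 6 7

Derivation:
I0 add r1: issue@1 deps=(None,None) exec_start@1 write@3
I1 mul r2: issue@2 deps=(None,0) exec_start@3 write@5
I2 add r4: issue@3 deps=(0,None) exec_start@3 write@5
I3 add r3: issue@4 deps=(2,0) exec_start@5 write@6
I4 mul r2: issue@5 deps=(3,3) exec_start@6 write@7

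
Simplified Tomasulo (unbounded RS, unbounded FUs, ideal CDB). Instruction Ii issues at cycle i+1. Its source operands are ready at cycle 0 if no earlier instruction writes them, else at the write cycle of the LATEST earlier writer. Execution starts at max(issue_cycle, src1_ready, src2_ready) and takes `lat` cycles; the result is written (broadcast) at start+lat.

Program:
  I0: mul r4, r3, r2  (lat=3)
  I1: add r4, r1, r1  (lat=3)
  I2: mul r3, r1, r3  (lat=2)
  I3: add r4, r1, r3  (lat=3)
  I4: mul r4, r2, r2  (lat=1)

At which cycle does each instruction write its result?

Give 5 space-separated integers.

I0 mul r4: issue@1 deps=(None,None) exec_start@1 write@4
I1 add r4: issue@2 deps=(None,None) exec_start@2 write@5
I2 mul r3: issue@3 deps=(None,None) exec_start@3 write@5
I3 add r4: issue@4 deps=(None,2) exec_start@5 write@8
I4 mul r4: issue@5 deps=(None,None) exec_start@5 write@6

Answer: 4 5 5 8 6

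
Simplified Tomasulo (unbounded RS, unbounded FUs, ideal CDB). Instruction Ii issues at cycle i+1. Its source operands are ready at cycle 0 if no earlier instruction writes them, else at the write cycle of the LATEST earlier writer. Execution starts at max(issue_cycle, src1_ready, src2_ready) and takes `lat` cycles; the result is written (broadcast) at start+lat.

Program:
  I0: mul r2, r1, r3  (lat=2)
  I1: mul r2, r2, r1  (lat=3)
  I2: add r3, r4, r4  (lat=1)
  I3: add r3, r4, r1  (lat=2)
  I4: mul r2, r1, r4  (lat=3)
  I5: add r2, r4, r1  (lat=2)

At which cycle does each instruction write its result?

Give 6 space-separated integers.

Answer: 3 6 4 6 8 8

Derivation:
I0 mul r2: issue@1 deps=(None,None) exec_start@1 write@3
I1 mul r2: issue@2 deps=(0,None) exec_start@3 write@6
I2 add r3: issue@3 deps=(None,None) exec_start@3 write@4
I3 add r3: issue@4 deps=(None,None) exec_start@4 write@6
I4 mul r2: issue@5 deps=(None,None) exec_start@5 write@8
I5 add r2: issue@6 deps=(None,None) exec_start@6 write@8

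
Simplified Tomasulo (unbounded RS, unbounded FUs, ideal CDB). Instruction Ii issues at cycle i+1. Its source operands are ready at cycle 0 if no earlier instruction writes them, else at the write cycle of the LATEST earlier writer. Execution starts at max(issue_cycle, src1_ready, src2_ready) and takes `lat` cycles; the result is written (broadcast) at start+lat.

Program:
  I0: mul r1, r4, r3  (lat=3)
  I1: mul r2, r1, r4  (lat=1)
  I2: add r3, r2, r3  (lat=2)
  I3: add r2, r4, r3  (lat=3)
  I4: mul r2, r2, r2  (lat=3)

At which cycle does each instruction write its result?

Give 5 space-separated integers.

Answer: 4 5 7 10 13

Derivation:
I0 mul r1: issue@1 deps=(None,None) exec_start@1 write@4
I1 mul r2: issue@2 deps=(0,None) exec_start@4 write@5
I2 add r3: issue@3 deps=(1,None) exec_start@5 write@7
I3 add r2: issue@4 deps=(None,2) exec_start@7 write@10
I4 mul r2: issue@5 deps=(3,3) exec_start@10 write@13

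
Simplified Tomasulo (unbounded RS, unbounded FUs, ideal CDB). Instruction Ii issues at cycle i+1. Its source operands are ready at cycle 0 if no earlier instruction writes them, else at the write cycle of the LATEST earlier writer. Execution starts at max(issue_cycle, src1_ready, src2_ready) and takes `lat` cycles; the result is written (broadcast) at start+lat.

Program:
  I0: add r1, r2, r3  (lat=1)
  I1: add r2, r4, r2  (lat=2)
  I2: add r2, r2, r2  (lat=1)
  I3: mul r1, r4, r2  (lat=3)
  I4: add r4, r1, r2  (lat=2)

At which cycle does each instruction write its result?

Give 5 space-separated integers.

I0 add r1: issue@1 deps=(None,None) exec_start@1 write@2
I1 add r2: issue@2 deps=(None,None) exec_start@2 write@4
I2 add r2: issue@3 deps=(1,1) exec_start@4 write@5
I3 mul r1: issue@4 deps=(None,2) exec_start@5 write@8
I4 add r4: issue@5 deps=(3,2) exec_start@8 write@10

Answer: 2 4 5 8 10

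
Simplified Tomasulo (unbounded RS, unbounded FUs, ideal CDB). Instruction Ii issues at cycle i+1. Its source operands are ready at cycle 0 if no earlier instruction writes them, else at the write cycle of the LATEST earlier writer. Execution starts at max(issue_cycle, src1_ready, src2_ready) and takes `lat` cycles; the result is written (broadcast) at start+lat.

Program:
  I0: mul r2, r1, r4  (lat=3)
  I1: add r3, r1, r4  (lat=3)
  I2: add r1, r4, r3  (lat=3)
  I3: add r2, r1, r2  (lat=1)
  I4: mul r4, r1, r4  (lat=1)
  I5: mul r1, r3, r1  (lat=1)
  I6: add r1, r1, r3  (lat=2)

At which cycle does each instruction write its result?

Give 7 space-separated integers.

I0 mul r2: issue@1 deps=(None,None) exec_start@1 write@4
I1 add r3: issue@2 deps=(None,None) exec_start@2 write@5
I2 add r1: issue@3 deps=(None,1) exec_start@5 write@8
I3 add r2: issue@4 deps=(2,0) exec_start@8 write@9
I4 mul r4: issue@5 deps=(2,None) exec_start@8 write@9
I5 mul r1: issue@6 deps=(1,2) exec_start@8 write@9
I6 add r1: issue@7 deps=(5,1) exec_start@9 write@11

Answer: 4 5 8 9 9 9 11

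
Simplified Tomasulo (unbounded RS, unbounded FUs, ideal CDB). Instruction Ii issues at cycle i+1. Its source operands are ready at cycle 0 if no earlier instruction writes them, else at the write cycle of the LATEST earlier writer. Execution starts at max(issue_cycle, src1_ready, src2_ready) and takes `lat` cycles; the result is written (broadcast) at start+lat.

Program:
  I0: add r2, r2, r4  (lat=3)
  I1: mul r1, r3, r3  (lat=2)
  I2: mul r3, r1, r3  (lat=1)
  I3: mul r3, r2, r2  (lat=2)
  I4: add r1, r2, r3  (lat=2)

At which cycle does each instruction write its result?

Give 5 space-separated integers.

Answer: 4 4 5 6 8

Derivation:
I0 add r2: issue@1 deps=(None,None) exec_start@1 write@4
I1 mul r1: issue@2 deps=(None,None) exec_start@2 write@4
I2 mul r3: issue@3 deps=(1,None) exec_start@4 write@5
I3 mul r3: issue@4 deps=(0,0) exec_start@4 write@6
I4 add r1: issue@5 deps=(0,3) exec_start@6 write@8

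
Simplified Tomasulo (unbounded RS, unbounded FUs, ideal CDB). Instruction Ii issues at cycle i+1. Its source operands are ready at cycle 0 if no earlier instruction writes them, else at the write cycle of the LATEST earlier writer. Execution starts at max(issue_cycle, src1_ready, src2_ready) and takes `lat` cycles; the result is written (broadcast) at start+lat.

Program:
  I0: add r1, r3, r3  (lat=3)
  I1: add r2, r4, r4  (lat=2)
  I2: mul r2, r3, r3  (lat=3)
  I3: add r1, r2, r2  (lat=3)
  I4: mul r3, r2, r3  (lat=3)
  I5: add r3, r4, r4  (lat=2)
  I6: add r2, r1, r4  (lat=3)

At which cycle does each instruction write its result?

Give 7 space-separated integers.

Answer: 4 4 6 9 9 8 12

Derivation:
I0 add r1: issue@1 deps=(None,None) exec_start@1 write@4
I1 add r2: issue@2 deps=(None,None) exec_start@2 write@4
I2 mul r2: issue@3 deps=(None,None) exec_start@3 write@6
I3 add r1: issue@4 deps=(2,2) exec_start@6 write@9
I4 mul r3: issue@5 deps=(2,None) exec_start@6 write@9
I5 add r3: issue@6 deps=(None,None) exec_start@6 write@8
I6 add r2: issue@7 deps=(3,None) exec_start@9 write@12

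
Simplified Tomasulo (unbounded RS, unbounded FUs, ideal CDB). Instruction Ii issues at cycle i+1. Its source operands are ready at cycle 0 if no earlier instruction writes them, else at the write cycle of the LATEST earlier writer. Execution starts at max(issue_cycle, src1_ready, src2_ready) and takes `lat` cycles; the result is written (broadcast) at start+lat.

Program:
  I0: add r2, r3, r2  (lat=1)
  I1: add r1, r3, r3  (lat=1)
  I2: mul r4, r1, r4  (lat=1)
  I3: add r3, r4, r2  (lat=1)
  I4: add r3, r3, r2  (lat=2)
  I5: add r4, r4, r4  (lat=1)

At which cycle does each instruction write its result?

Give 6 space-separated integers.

Answer: 2 3 4 5 7 7

Derivation:
I0 add r2: issue@1 deps=(None,None) exec_start@1 write@2
I1 add r1: issue@2 deps=(None,None) exec_start@2 write@3
I2 mul r4: issue@3 deps=(1,None) exec_start@3 write@4
I3 add r3: issue@4 deps=(2,0) exec_start@4 write@5
I4 add r3: issue@5 deps=(3,0) exec_start@5 write@7
I5 add r4: issue@6 deps=(2,2) exec_start@6 write@7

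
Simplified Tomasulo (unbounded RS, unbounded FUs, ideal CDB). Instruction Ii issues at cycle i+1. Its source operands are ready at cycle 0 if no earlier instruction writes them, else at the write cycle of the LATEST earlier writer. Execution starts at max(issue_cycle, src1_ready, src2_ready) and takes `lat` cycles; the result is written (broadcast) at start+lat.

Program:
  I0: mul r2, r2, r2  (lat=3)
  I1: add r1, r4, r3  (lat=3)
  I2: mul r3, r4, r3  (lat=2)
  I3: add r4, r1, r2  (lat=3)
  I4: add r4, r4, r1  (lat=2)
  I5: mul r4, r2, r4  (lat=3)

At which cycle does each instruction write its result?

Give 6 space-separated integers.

I0 mul r2: issue@1 deps=(None,None) exec_start@1 write@4
I1 add r1: issue@2 deps=(None,None) exec_start@2 write@5
I2 mul r3: issue@3 deps=(None,None) exec_start@3 write@5
I3 add r4: issue@4 deps=(1,0) exec_start@5 write@8
I4 add r4: issue@5 deps=(3,1) exec_start@8 write@10
I5 mul r4: issue@6 deps=(0,4) exec_start@10 write@13

Answer: 4 5 5 8 10 13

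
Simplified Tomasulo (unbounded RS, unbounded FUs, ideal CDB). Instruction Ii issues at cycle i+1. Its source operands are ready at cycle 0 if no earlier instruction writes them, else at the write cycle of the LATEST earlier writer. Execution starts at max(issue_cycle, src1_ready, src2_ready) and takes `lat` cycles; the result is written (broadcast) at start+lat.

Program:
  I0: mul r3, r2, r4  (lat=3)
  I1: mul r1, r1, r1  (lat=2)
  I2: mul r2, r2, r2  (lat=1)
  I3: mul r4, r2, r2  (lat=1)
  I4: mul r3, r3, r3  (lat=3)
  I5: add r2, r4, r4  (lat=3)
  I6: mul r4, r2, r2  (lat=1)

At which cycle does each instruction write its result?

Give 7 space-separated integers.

I0 mul r3: issue@1 deps=(None,None) exec_start@1 write@4
I1 mul r1: issue@2 deps=(None,None) exec_start@2 write@4
I2 mul r2: issue@3 deps=(None,None) exec_start@3 write@4
I3 mul r4: issue@4 deps=(2,2) exec_start@4 write@5
I4 mul r3: issue@5 deps=(0,0) exec_start@5 write@8
I5 add r2: issue@6 deps=(3,3) exec_start@6 write@9
I6 mul r4: issue@7 deps=(5,5) exec_start@9 write@10

Answer: 4 4 4 5 8 9 10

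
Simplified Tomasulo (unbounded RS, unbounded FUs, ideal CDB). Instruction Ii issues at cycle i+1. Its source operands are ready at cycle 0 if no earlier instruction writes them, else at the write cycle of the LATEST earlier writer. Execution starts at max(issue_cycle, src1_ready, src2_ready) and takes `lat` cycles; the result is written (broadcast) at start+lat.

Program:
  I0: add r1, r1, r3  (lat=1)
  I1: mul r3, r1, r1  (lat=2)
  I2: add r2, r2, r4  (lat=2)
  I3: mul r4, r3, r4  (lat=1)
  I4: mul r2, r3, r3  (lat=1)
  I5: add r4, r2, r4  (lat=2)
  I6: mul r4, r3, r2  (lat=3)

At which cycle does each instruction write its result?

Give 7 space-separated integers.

I0 add r1: issue@1 deps=(None,None) exec_start@1 write@2
I1 mul r3: issue@2 deps=(0,0) exec_start@2 write@4
I2 add r2: issue@3 deps=(None,None) exec_start@3 write@5
I3 mul r4: issue@4 deps=(1,None) exec_start@4 write@5
I4 mul r2: issue@5 deps=(1,1) exec_start@5 write@6
I5 add r4: issue@6 deps=(4,3) exec_start@6 write@8
I6 mul r4: issue@7 deps=(1,4) exec_start@7 write@10

Answer: 2 4 5 5 6 8 10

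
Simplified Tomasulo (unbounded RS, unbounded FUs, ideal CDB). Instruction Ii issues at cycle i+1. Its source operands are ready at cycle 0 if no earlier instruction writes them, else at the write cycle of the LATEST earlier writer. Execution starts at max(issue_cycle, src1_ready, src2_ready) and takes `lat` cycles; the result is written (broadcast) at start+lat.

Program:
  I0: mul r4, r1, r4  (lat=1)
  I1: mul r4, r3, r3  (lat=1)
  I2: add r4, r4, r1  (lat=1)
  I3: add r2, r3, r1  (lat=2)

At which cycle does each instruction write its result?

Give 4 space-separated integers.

Answer: 2 3 4 6

Derivation:
I0 mul r4: issue@1 deps=(None,None) exec_start@1 write@2
I1 mul r4: issue@2 deps=(None,None) exec_start@2 write@3
I2 add r4: issue@3 deps=(1,None) exec_start@3 write@4
I3 add r2: issue@4 deps=(None,None) exec_start@4 write@6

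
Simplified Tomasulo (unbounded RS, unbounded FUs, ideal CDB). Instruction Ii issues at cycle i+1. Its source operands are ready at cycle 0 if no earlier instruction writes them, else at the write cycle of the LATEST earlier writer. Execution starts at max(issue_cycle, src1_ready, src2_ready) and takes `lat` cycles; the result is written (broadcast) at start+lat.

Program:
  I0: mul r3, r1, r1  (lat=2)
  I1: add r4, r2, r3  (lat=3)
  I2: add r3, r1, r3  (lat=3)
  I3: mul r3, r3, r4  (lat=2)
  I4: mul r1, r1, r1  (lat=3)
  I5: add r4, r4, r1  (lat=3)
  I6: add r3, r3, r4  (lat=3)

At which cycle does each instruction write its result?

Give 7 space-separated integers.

I0 mul r3: issue@1 deps=(None,None) exec_start@1 write@3
I1 add r4: issue@2 deps=(None,0) exec_start@3 write@6
I2 add r3: issue@3 deps=(None,0) exec_start@3 write@6
I3 mul r3: issue@4 deps=(2,1) exec_start@6 write@8
I4 mul r1: issue@5 deps=(None,None) exec_start@5 write@8
I5 add r4: issue@6 deps=(1,4) exec_start@8 write@11
I6 add r3: issue@7 deps=(3,5) exec_start@11 write@14

Answer: 3 6 6 8 8 11 14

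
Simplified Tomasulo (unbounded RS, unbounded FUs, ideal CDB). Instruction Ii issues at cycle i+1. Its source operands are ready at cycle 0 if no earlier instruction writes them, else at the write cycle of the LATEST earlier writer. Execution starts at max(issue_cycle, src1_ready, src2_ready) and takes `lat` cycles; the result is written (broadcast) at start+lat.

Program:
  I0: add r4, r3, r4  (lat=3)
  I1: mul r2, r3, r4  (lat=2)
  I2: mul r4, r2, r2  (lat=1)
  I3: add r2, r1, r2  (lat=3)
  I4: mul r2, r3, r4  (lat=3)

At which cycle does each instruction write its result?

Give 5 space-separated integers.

Answer: 4 6 7 9 10

Derivation:
I0 add r4: issue@1 deps=(None,None) exec_start@1 write@4
I1 mul r2: issue@2 deps=(None,0) exec_start@4 write@6
I2 mul r4: issue@3 deps=(1,1) exec_start@6 write@7
I3 add r2: issue@4 deps=(None,1) exec_start@6 write@9
I4 mul r2: issue@5 deps=(None,2) exec_start@7 write@10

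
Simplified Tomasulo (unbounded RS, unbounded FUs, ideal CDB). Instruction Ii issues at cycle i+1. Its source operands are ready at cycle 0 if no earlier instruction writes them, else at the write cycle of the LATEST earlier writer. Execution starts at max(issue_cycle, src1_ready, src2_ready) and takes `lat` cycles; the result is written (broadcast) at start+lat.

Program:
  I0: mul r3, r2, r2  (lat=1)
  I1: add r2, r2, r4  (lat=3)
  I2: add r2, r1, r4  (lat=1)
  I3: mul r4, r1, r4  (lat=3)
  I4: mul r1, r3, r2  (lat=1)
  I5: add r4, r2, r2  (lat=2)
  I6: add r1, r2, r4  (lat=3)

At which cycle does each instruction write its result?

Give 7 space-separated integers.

Answer: 2 5 4 7 6 8 11

Derivation:
I0 mul r3: issue@1 deps=(None,None) exec_start@1 write@2
I1 add r2: issue@2 deps=(None,None) exec_start@2 write@5
I2 add r2: issue@3 deps=(None,None) exec_start@3 write@4
I3 mul r4: issue@4 deps=(None,None) exec_start@4 write@7
I4 mul r1: issue@5 deps=(0,2) exec_start@5 write@6
I5 add r4: issue@6 deps=(2,2) exec_start@6 write@8
I6 add r1: issue@7 deps=(2,5) exec_start@8 write@11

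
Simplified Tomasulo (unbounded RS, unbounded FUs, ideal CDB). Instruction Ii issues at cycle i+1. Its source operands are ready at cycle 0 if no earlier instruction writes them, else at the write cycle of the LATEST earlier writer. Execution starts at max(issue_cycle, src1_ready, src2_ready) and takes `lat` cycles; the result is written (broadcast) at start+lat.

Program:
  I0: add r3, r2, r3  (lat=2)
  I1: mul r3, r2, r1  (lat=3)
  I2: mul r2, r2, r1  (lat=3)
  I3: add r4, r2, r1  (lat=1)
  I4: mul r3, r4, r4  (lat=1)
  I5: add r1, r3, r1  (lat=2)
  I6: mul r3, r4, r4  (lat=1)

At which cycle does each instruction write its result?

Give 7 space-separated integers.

I0 add r3: issue@1 deps=(None,None) exec_start@1 write@3
I1 mul r3: issue@2 deps=(None,None) exec_start@2 write@5
I2 mul r2: issue@3 deps=(None,None) exec_start@3 write@6
I3 add r4: issue@4 deps=(2,None) exec_start@6 write@7
I4 mul r3: issue@5 deps=(3,3) exec_start@7 write@8
I5 add r1: issue@6 deps=(4,None) exec_start@8 write@10
I6 mul r3: issue@7 deps=(3,3) exec_start@7 write@8

Answer: 3 5 6 7 8 10 8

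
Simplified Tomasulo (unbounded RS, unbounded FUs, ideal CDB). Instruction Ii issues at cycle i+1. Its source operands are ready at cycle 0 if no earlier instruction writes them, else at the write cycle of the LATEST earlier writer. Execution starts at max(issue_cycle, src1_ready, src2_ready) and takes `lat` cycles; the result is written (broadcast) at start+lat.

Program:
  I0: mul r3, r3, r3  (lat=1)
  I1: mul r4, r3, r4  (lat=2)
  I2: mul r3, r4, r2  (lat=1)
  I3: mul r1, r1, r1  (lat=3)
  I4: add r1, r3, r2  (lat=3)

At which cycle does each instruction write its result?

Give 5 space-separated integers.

Answer: 2 4 5 7 8

Derivation:
I0 mul r3: issue@1 deps=(None,None) exec_start@1 write@2
I1 mul r4: issue@2 deps=(0,None) exec_start@2 write@4
I2 mul r3: issue@3 deps=(1,None) exec_start@4 write@5
I3 mul r1: issue@4 deps=(None,None) exec_start@4 write@7
I4 add r1: issue@5 deps=(2,None) exec_start@5 write@8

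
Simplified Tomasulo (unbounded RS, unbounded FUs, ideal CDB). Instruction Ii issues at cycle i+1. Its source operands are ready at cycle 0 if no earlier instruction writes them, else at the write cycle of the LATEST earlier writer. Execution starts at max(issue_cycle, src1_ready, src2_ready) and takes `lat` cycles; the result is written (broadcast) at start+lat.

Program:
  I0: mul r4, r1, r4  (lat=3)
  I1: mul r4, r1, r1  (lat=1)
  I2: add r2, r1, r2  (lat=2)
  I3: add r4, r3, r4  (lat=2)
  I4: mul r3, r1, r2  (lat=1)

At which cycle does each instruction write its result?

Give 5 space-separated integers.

I0 mul r4: issue@1 deps=(None,None) exec_start@1 write@4
I1 mul r4: issue@2 deps=(None,None) exec_start@2 write@3
I2 add r2: issue@3 deps=(None,None) exec_start@3 write@5
I3 add r4: issue@4 deps=(None,1) exec_start@4 write@6
I4 mul r3: issue@5 deps=(None,2) exec_start@5 write@6

Answer: 4 3 5 6 6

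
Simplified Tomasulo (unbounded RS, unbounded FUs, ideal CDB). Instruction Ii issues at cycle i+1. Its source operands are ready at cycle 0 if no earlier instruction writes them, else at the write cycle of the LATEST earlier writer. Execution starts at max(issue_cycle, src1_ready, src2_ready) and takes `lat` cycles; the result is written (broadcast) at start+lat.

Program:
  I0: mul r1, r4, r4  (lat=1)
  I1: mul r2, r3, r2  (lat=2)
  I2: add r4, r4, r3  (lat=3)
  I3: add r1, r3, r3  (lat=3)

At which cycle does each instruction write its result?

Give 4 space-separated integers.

I0 mul r1: issue@1 deps=(None,None) exec_start@1 write@2
I1 mul r2: issue@2 deps=(None,None) exec_start@2 write@4
I2 add r4: issue@3 deps=(None,None) exec_start@3 write@6
I3 add r1: issue@4 deps=(None,None) exec_start@4 write@7

Answer: 2 4 6 7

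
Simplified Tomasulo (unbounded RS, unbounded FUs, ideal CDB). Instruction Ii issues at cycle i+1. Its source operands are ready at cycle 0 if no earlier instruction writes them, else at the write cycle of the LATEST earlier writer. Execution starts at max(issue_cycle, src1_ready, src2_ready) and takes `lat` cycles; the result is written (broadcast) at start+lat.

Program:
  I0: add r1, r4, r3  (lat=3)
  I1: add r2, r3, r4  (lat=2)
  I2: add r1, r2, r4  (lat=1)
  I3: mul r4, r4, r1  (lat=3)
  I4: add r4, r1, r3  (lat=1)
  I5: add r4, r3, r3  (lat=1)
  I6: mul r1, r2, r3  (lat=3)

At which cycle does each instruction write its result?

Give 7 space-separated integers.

I0 add r1: issue@1 deps=(None,None) exec_start@1 write@4
I1 add r2: issue@2 deps=(None,None) exec_start@2 write@4
I2 add r1: issue@3 deps=(1,None) exec_start@4 write@5
I3 mul r4: issue@4 deps=(None,2) exec_start@5 write@8
I4 add r4: issue@5 deps=(2,None) exec_start@5 write@6
I5 add r4: issue@6 deps=(None,None) exec_start@6 write@7
I6 mul r1: issue@7 deps=(1,None) exec_start@7 write@10

Answer: 4 4 5 8 6 7 10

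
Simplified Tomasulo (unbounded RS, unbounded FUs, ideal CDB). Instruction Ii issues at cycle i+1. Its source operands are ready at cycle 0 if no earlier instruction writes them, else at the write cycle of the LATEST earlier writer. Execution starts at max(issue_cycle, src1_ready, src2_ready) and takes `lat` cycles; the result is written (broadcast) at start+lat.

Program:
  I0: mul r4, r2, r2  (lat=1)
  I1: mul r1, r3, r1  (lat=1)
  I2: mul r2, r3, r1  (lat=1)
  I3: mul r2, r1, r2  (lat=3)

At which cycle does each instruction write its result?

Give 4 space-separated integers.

I0 mul r4: issue@1 deps=(None,None) exec_start@1 write@2
I1 mul r1: issue@2 deps=(None,None) exec_start@2 write@3
I2 mul r2: issue@3 deps=(None,1) exec_start@3 write@4
I3 mul r2: issue@4 deps=(1,2) exec_start@4 write@7

Answer: 2 3 4 7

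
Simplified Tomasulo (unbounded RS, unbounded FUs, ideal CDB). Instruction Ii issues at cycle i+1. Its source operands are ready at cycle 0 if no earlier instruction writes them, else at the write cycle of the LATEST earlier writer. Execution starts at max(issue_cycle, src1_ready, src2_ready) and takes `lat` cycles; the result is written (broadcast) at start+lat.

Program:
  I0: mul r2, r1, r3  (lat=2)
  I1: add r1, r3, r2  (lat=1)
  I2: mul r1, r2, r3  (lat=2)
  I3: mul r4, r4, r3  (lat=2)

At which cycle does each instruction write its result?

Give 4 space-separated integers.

Answer: 3 4 5 6

Derivation:
I0 mul r2: issue@1 deps=(None,None) exec_start@1 write@3
I1 add r1: issue@2 deps=(None,0) exec_start@3 write@4
I2 mul r1: issue@3 deps=(0,None) exec_start@3 write@5
I3 mul r4: issue@4 deps=(None,None) exec_start@4 write@6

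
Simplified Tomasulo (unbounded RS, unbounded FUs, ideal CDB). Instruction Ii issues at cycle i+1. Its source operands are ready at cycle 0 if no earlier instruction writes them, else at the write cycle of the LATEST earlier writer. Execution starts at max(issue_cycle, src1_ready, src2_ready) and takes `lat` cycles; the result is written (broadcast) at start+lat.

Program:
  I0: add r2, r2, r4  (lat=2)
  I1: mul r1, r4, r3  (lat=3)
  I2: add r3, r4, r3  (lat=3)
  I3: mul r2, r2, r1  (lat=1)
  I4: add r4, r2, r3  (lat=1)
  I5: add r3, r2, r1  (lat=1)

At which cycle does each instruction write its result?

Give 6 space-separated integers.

I0 add r2: issue@1 deps=(None,None) exec_start@1 write@3
I1 mul r1: issue@2 deps=(None,None) exec_start@2 write@5
I2 add r3: issue@3 deps=(None,None) exec_start@3 write@6
I3 mul r2: issue@4 deps=(0,1) exec_start@5 write@6
I4 add r4: issue@5 deps=(3,2) exec_start@6 write@7
I5 add r3: issue@6 deps=(3,1) exec_start@6 write@7

Answer: 3 5 6 6 7 7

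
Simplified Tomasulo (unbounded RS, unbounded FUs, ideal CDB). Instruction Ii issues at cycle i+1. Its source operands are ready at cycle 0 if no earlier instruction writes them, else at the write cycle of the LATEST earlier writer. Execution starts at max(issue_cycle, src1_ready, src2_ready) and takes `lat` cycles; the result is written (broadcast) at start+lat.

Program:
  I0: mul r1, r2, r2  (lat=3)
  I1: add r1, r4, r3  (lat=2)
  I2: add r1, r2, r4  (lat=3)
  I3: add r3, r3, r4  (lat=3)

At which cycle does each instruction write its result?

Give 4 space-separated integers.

I0 mul r1: issue@1 deps=(None,None) exec_start@1 write@4
I1 add r1: issue@2 deps=(None,None) exec_start@2 write@4
I2 add r1: issue@3 deps=(None,None) exec_start@3 write@6
I3 add r3: issue@4 deps=(None,None) exec_start@4 write@7

Answer: 4 4 6 7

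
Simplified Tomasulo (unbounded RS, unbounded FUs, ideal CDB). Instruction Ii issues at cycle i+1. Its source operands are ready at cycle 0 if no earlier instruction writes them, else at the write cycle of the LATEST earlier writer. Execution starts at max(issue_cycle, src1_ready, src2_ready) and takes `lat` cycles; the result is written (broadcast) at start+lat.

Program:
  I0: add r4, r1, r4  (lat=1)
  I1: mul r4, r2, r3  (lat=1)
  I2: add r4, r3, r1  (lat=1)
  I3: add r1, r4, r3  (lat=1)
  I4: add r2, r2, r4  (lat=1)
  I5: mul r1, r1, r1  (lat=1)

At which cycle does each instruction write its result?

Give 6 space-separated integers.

I0 add r4: issue@1 deps=(None,None) exec_start@1 write@2
I1 mul r4: issue@2 deps=(None,None) exec_start@2 write@3
I2 add r4: issue@3 deps=(None,None) exec_start@3 write@4
I3 add r1: issue@4 deps=(2,None) exec_start@4 write@5
I4 add r2: issue@5 deps=(None,2) exec_start@5 write@6
I5 mul r1: issue@6 deps=(3,3) exec_start@6 write@7

Answer: 2 3 4 5 6 7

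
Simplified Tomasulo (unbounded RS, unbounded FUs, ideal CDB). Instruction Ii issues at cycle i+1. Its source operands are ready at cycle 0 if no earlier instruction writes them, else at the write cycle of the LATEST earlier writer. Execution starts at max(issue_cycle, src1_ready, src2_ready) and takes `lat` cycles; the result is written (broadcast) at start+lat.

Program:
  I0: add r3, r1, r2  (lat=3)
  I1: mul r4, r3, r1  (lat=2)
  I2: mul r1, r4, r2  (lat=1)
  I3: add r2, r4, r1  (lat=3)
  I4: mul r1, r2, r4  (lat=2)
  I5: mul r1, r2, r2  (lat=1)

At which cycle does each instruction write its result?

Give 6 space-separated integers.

I0 add r3: issue@1 deps=(None,None) exec_start@1 write@4
I1 mul r4: issue@2 deps=(0,None) exec_start@4 write@6
I2 mul r1: issue@3 deps=(1,None) exec_start@6 write@7
I3 add r2: issue@4 deps=(1,2) exec_start@7 write@10
I4 mul r1: issue@5 deps=(3,1) exec_start@10 write@12
I5 mul r1: issue@6 deps=(3,3) exec_start@10 write@11

Answer: 4 6 7 10 12 11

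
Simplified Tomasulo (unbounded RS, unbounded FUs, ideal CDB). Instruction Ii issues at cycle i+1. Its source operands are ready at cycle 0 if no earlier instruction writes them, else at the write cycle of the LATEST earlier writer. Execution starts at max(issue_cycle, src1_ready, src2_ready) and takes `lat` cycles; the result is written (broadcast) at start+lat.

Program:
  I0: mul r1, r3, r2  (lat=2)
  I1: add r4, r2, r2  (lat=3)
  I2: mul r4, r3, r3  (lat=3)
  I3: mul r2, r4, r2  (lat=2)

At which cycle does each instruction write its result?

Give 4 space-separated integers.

I0 mul r1: issue@1 deps=(None,None) exec_start@1 write@3
I1 add r4: issue@2 deps=(None,None) exec_start@2 write@5
I2 mul r4: issue@3 deps=(None,None) exec_start@3 write@6
I3 mul r2: issue@4 deps=(2,None) exec_start@6 write@8

Answer: 3 5 6 8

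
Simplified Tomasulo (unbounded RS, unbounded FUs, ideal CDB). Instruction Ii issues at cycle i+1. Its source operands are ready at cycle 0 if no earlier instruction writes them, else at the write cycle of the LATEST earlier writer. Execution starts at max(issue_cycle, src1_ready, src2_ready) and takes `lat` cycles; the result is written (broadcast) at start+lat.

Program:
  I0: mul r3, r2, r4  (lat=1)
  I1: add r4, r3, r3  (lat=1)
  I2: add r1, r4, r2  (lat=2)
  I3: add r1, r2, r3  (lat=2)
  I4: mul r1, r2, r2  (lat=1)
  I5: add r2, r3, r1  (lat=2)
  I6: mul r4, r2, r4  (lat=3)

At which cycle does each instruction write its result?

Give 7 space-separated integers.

I0 mul r3: issue@1 deps=(None,None) exec_start@1 write@2
I1 add r4: issue@2 deps=(0,0) exec_start@2 write@3
I2 add r1: issue@3 deps=(1,None) exec_start@3 write@5
I3 add r1: issue@4 deps=(None,0) exec_start@4 write@6
I4 mul r1: issue@5 deps=(None,None) exec_start@5 write@6
I5 add r2: issue@6 deps=(0,4) exec_start@6 write@8
I6 mul r4: issue@7 deps=(5,1) exec_start@8 write@11

Answer: 2 3 5 6 6 8 11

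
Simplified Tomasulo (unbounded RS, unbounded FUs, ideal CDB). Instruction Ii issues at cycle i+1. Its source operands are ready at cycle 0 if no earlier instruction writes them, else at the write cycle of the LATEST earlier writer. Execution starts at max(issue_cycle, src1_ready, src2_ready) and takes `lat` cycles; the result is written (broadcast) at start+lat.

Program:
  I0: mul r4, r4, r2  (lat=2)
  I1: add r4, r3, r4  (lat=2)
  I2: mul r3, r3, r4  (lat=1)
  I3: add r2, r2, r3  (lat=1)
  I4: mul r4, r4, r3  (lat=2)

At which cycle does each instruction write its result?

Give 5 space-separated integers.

I0 mul r4: issue@1 deps=(None,None) exec_start@1 write@3
I1 add r4: issue@2 deps=(None,0) exec_start@3 write@5
I2 mul r3: issue@3 deps=(None,1) exec_start@5 write@6
I3 add r2: issue@4 deps=(None,2) exec_start@6 write@7
I4 mul r4: issue@5 deps=(1,2) exec_start@6 write@8

Answer: 3 5 6 7 8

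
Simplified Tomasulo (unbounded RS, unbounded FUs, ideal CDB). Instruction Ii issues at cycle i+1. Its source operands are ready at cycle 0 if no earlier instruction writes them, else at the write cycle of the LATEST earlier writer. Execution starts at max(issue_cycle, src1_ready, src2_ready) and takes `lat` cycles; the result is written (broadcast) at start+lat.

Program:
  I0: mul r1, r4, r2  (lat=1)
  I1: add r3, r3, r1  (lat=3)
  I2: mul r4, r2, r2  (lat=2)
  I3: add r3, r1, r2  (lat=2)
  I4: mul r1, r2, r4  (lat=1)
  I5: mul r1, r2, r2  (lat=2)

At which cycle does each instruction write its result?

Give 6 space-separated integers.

I0 mul r1: issue@1 deps=(None,None) exec_start@1 write@2
I1 add r3: issue@2 deps=(None,0) exec_start@2 write@5
I2 mul r4: issue@3 deps=(None,None) exec_start@3 write@5
I3 add r3: issue@4 deps=(0,None) exec_start@4 write@6
I4 mul r1: issue@5 deps=(None,2) exec_start@5 write@6
I5 mul r1: issue@6 deps=(None,None) exec_start@6 write@8

Answer: 2 5 5 6 6 8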